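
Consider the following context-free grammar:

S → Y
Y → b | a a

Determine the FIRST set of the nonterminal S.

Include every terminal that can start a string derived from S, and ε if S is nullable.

We compute FIRST(S) using the standard algorithm.
FIRST(S) = {a, b}
FIRST(Y) = {a, b}
Therefore, FIRST(S) = {a, b}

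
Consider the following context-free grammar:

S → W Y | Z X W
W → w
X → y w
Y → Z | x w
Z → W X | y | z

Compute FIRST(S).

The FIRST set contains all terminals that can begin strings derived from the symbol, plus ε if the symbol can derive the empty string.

We compute FIRST(S) using the standard algorithm.
FIRST(S) = {w, y, z}
FIRST(W) = {w}
FIRST(X) = {y}
FIRST(Y) = {w, x, y, z}
FIRST(Z) = {w, y, z}
Therefore, FIRST(S) = {w, y, z}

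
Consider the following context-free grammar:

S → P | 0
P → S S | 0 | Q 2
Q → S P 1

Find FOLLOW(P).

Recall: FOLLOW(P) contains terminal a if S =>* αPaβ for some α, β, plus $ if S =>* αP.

We compute FOLLOW(P) using the standard algorithm.
FOLLOW(S) starts with {$}.
FIRST(P) = {0}
FIRST(Q) = {0}
FIRST(S) = {0}
FOLLOW(P) = {$, 0, 1}
FOLLOW(Q) = {2}
FOLLOW(S) = {$, 0, 1}
Therefore, FOLLOW(P) = {$, 0, 1}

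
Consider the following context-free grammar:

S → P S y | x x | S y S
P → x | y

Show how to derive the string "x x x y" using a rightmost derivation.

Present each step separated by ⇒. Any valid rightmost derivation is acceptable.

S ⇒ P S y ⇒ P x x y ⇒ x x x y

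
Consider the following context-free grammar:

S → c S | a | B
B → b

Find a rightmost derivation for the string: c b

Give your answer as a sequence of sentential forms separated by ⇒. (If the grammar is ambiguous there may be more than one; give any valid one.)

S ⇒ c S ⇒ c B ⇒ c b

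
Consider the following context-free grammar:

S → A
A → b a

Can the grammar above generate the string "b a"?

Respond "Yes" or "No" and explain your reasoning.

Yes - a valid derivation exists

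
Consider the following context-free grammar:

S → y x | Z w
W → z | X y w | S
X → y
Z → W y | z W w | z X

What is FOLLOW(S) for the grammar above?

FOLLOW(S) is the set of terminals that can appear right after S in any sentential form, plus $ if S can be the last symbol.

We compute FOLLOW(S) using the standard algorithm.
FOLLOW(S) starts with {$}.
FIRST(S) = {y, z}
FIRST(W) = {y, z}
FIRST(X) = {y}
FIRST(Z) = {y, z}
FOLLOW(S) = {$, w, y}
FOLLOW(W) = {w, y}
FOLLOW(X) = {w, y}
FOLLOW(Z) = {w}
Therefore, FOLLOW(S) = {$, w, y}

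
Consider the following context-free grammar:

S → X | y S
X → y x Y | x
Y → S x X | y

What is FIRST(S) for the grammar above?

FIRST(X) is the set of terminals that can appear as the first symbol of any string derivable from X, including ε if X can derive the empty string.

We compute FIRST(S) using the standard algorithm.
FIRST(S) = {x, y}
FIRST(X) = {x, y}
FIRST(Y) = {x, y}
Therefore, FIRST(S) = {x, y}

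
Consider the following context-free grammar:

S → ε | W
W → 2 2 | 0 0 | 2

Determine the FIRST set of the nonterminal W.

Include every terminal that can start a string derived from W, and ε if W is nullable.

We compute FIRST(W) using the standard algorithm.
FIRST(S) = {0, 2, ε}
FIRST(W) = {0, 2}
Therefore, FIRST(W) = {0, 2}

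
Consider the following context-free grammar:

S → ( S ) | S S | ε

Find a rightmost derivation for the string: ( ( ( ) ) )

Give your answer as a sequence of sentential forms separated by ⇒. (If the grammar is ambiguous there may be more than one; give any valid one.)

S ⇒ ( S ) ⇒ ( ( S ) ) ⇒ ( ( ( S ) ) ) ⇒ ( ( ( ) ) )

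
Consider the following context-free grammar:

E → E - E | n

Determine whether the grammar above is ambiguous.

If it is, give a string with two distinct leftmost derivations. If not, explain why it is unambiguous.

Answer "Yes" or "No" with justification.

Yes - the string 'n - n - n - n - n' has two distinct leftmost derivations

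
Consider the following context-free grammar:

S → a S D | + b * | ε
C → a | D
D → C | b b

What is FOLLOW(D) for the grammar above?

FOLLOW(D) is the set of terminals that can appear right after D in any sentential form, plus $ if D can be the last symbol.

We compute FOLLOW(D) using the standard algorithm.
FOLLOW(S) starts with {$}.
FIRST(C) = {a, b}
FIRST(D) = {a, b}
FIRST(S) = {+, a, ε}
FOLLOW(C) = {$, a, b}
FOLLOW(D) = {$, a, b}
FOLLOW(S) = {$, a, b}
Therefore, FOLLOW(D) = {$, a, b}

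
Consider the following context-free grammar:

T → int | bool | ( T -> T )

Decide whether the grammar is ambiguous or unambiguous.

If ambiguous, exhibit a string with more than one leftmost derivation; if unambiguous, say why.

Unambiguous - every string in the language has a unique leftmost derivation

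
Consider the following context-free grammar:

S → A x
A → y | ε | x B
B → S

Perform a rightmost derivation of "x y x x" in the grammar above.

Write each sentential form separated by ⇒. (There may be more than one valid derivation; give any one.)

S ⇒ A x ⇒ x B x ⇒ x S x ⇒ x A x x ⇒ x y x x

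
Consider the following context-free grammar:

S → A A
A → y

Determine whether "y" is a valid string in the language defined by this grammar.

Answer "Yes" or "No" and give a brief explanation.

No - no valid derivation exists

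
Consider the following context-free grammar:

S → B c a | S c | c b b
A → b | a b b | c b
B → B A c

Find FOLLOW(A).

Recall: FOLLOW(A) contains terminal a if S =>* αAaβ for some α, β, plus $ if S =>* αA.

We compute FOLLOW(A) using the standard algorithm.
FOLLOW(S) starts with {$}.
FIRST(A) = {a, b, c}
FIRST(B) = {}
FIRST(S) = {c}
FOLLOW(A) = {c}
FOLLOW(B) = {a, b, c}
FOLLOW(S) = {$, c}
Therefore, FOLLOW(A) = {c}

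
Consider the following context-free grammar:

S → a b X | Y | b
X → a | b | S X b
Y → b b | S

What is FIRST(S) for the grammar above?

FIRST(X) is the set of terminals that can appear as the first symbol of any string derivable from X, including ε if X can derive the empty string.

We compute FIRST(S) using the standard algorithm.
FIRST(S) = {a, b}
FIRST(X) = {a, b}
FIRST(Y) = {a, b}
Therefore, FIRST(S) = {a, b}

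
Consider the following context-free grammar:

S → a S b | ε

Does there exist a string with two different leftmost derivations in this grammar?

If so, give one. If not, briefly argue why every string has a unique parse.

No - every string in the language has a unique leftmost derivation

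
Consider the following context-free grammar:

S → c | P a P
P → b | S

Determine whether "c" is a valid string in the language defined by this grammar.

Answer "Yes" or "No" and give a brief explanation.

Yes - a valid derivation exists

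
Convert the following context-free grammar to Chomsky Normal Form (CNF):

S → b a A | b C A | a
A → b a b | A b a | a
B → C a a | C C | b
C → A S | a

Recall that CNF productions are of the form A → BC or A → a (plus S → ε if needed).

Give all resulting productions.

TB → b; TA → a; S → a; A → a; B → b; C → a; S → TB X0; X0 → TA A; S → TB X1; X1 → C A; A → TB X2; X2 → TA TB; A → A X3; X3 → TB TA; B → C X4; X4 → TA TA; B → C C; C → A S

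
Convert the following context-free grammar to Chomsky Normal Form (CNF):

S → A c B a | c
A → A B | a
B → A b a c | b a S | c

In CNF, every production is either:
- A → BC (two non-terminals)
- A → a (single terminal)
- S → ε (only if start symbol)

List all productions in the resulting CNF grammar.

TC → c; TA → a; S → c; A → a; TB → b; B → c; S → A X0; X0 → TC X1; X1 → B TA; A → A B; B → A X2; X2 → TB X3; X3 → TA TC; B → TB X4; X4 → TA S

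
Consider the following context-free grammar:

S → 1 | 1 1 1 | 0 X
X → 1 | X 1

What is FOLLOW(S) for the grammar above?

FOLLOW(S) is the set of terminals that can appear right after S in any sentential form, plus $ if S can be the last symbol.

We compute FOLLOW(S) using the standard algorithm.
FOLLOW(S) starts with {$}.
FIRST(S) = {0, 1}
FIRST(X) = {1}
FOLLOW(S) = {$}
FOLLOW(X) = {$, 1}
Therefore, FOLLOW(S) = {$}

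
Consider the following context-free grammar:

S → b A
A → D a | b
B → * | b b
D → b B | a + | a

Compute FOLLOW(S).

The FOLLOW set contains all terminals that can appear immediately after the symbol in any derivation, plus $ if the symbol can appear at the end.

We compute FOLLOW(S) using the standard algorithm.
FOLLOW(S) starts with {$}.
FIRST(A) = {a, b}
FIRST(B) = {*, b}
FIRST(D) = {a, b}
FIRST(S) = {b}
FOLLOW(A) = {$}
FOLLOW(B) = {a}
FOLLOW(D) = {a}
FOLLOW(S) = {$}
Therefore, FOLLOW(S) = {$}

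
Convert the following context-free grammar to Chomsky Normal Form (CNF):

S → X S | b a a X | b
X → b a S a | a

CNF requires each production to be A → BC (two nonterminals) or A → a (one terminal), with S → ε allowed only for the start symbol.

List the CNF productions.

TB → b; TA → a; S → b; X → a; S → X S; S → TB X0; X0 → TA X1; X1 → TA X; X → TB X2; X2 → TA X3; X3 → S TA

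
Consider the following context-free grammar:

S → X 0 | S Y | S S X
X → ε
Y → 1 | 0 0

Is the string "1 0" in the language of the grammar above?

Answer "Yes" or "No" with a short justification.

No - no valid derivation exists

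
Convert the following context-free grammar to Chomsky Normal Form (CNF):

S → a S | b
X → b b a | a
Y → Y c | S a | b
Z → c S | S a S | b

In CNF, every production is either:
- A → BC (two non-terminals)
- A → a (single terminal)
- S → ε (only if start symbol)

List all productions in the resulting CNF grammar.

TA → a; S → b; TB → b; X → a; TC → c; Y → b; Z → b; S → TA S; X → TB X0; X0 → TB TA; Y → Y TC; Y → S TA; Z → TC S; Z → S X1; X1 → TA S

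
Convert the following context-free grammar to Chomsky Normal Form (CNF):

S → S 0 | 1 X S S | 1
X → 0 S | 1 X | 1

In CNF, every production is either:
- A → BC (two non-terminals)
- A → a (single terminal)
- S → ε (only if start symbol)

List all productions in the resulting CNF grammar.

T0 → 0; T1 → 1; S → 1; X → 1; S → S T0; S → T1 X0; X0 → X X1; X1 → S S; X → T0 S; X → T1 X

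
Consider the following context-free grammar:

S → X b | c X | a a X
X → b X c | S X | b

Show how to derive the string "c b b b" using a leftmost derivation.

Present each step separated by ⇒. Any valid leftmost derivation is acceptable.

S ⇒ X b ⇒ S X b ⇒ c X X b ⇒ c b X b ⇒ c b b b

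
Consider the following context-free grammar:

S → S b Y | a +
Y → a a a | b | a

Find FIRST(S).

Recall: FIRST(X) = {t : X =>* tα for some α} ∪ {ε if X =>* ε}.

We compute FIRST(S) using the standard algorithm.
FIRST(S) = {a}
FIRST(Y) = {a, b}
Therefore, FIRST(S) = {a}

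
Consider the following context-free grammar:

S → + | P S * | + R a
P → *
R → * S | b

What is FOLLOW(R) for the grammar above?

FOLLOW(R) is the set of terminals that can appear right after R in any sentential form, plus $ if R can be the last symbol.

We compute FOLLOW(R) using the standard algorithm.
FOLLOW(S) starts with {$}.
FIRST(P) = {*}
FIRST(R) = {*, b}
FIRST(S) = {*, +}
FOLLOW(P) = {*, +}
FOLLOW(R) = {a}
FOLLOW(S) = {$, *, a}
Therefore, FOLLOW(R) = {a}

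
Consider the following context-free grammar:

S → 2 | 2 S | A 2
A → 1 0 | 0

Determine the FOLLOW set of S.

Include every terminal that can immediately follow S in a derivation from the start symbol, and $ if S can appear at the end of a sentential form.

We compute FOLLOW(S) using the standard algorithm.
FOLLOW(S) starts with {$}.
FIRST(A) = {0, 1}
FIRST(S) = {0, 1, 2}
FOLLOW(A) = {2}
FOLLOW(S) = {$}
Therefore, FOLLOW(S) = {$}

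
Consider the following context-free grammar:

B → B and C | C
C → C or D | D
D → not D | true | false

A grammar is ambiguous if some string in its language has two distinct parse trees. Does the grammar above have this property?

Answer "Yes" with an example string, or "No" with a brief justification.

No - the grammar is unambiguous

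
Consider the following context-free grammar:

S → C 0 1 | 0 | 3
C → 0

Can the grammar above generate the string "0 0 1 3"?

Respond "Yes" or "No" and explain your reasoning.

No - no valid derivation exists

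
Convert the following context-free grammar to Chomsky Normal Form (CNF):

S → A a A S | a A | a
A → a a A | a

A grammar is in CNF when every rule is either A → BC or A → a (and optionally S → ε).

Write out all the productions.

TA → a; S → a; A → a; S → A X0; X0 → TA X1; X1 → A S; S → TA A; A → TA X2; X2 → TA A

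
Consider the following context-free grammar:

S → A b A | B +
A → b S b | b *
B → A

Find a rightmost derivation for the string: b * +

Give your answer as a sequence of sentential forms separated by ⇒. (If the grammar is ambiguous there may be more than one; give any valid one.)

S ⇒ B + ⇒ A + ⇒ b * +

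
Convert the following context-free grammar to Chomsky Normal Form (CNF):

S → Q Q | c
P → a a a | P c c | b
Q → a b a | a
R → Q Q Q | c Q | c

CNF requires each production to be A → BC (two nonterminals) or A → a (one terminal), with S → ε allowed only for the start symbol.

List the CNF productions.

S → c; TA → a; TC → c; P → b; TB → b; Q → a; R → c; S → Q Q; P → TA X0; X0 → TA TA; P → P X1; X1 → TC TC; Q → TA X2; X2 → TB TA; R → Q X3; X3 → Q Q; R → TC Q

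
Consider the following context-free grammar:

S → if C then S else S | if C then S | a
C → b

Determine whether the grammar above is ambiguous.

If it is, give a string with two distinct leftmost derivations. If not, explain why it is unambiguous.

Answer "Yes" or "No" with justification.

Yes - the string 'if b then if b then if b then a else a else a' has two distinct leftmost derivations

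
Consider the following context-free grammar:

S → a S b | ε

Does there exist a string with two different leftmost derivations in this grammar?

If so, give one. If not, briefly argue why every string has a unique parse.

No - every string in the language has a unique leftmost derivation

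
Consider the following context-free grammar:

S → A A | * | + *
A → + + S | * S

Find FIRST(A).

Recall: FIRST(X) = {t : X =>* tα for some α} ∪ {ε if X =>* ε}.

We compute FIRST(A) using the standard algorithm.
FIRST(A) = {*, +}
FIRST(S) = {*, +}
Therefore, FIRST(A) = {*, +}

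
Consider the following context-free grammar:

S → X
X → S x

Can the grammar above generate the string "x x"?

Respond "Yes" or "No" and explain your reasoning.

No - no valid derivation exists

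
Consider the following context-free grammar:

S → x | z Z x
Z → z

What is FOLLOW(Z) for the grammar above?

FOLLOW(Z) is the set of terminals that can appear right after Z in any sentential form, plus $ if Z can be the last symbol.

We compute FOLLOW(Z) using the standard algorithm.
FOLLOW(S) starts with {$}.
FIRST(S) = {x, z}
FIRST(Z) = {z}
FOLLOW(S) = {$}
FOLLOW(Z) = {x}
Therefore, FOLLOW(Z) = {x}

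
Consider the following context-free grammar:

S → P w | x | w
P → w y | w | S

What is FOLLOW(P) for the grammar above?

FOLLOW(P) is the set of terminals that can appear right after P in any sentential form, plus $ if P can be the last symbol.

We compute FOLLOW(P) using the standard algorithm.
FOLLOW(S) starts with {$}.
FIRST(P) = {w, x}
FIRST(S) = {w, x}
FOLLOW(P) = {w}
FOLLOW(S) = {$, w}
Therefore, FOLLOW(P) = {w}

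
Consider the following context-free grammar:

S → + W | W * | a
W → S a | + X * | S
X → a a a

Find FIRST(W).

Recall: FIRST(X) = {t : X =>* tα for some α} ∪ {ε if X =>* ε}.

We compute FIRST(W) using the standard algorithm.
FIRST(S) = {+, a}
FIRST(W) = {+, a}
FIRST(X) = {a}
Therefore, FIRST(W) = {+, a}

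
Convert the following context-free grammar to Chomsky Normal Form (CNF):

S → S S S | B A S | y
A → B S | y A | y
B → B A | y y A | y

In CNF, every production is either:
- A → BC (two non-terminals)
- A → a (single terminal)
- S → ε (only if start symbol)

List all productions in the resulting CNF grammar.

S → y; TY → y; A → y; B → y; S → S X0; X0 → S S; S → B X1; X1 → A S; A → B S; A → TY A; B → B A; B → TY X2; X2 → TY A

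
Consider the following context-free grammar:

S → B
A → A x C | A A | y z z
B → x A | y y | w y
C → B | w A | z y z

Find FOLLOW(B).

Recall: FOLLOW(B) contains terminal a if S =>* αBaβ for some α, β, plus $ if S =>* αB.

We compute FOLLOW(B) using the standard algorithm.
FOLLOW(S) starts with {$}.
FIRST(A) = {y}
FIRST(B) = {w, x, y}
FIRST(C) = {w, x, y, z}
FIRST(S) = {w, x, y}
FOLLOW(A) = {$, x, y}
FOLLOW(B) = {$, x, y}
FOLLOW(C) = {$, x, y}
FOLLOW(S) = {$}
Therefore, FOLLOW(B) = {$, x, y}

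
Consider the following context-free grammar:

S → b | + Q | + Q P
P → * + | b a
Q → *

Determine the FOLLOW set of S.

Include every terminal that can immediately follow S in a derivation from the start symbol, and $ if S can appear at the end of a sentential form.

We compute FOLLOW(S) using the standard algorithm.
FOLLOW(S) starts with {$}.
FIRST(P) = {*, b}
FIRST(Q) = {*}
FIRST(S) = {+, b}
FOLLOW(P) = {$}
FOLLOW(Q) = {$, *, b}
FOLLOW(S) = {$}
Therefore, FOLLOW(S) = {$}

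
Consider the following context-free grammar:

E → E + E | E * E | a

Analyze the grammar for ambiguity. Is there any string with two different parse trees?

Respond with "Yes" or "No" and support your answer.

Yes - the string 'a + a * a * a' has two distinct parse trees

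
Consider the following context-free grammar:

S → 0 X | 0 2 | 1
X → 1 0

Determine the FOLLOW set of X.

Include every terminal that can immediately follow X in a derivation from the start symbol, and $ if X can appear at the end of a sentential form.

We compute FOLLOW(X) using the standard algorithm.
FOLLOW(S) starts with {$}.
FIRST(S) = {0, 1}
FIRST(X) = {1}
FOLLOW(S) = {$}
FOLLOW(X) = {$}
Therefore, FOLLOW(X) = {$}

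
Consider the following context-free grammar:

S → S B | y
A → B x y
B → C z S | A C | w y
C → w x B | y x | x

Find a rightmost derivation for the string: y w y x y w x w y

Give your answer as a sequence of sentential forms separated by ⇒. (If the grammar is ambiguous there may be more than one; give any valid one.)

S ⇒ S B ⇒ S A C ⇒ S A w x B ⇒ S A w x w y ⇒ S B x y w x w y ⇒ S w y x y w x w y ⇒ y w y x y w x w y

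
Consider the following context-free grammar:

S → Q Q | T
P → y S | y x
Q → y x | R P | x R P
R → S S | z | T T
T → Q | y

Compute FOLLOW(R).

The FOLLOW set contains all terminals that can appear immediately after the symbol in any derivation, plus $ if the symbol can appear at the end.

We compute FOLLOW(R) using the standard algorithm.
FOLLOW(S) starts with {$}.
FIRST(P) = {y}
FIRST(Q) = {x, y, z}
FIRST(R) = {x, y, z}
FIRST(S) = {x, y, z}
FIRST(T) = {x, y, z}
FOLLOW(P) = {$, x, y, z}
FOLLOW(Q) = {$, x, y, z}
FOLLOW(R) = {y}
FOLLOW(S) = {$, x, y, z}
FOLLOW(T) = {$, x, y, z}
Therefore, FOLLOW(R) = {y}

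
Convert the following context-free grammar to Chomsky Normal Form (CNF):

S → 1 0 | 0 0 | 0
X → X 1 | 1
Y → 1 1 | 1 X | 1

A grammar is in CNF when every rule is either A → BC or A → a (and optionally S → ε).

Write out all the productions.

T1 → 1; T0 → 0; S → 0; X → 1; Y → 1; S → T1 T0; S → T0 T0; X → X T1; Y → T1 T1; Y → T1 X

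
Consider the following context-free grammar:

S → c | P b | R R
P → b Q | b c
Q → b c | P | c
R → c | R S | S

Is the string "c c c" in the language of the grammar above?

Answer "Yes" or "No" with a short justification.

Yes - a valid derivation exists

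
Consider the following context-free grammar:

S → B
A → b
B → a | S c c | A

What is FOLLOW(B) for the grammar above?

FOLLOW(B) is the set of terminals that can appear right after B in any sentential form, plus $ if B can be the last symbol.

We compute FOLLOW(B) using the standard algorithm.
FOLLOW(S) starts with {$}.
FIRST(A) = {b}
FIRST(B) = {a, b}
FIRST(S) = {a, b}
FOLLOW(A) = {$, c}
FOLLOW(B) = {$, c}
FOLLOW(S) = {$, c}
Therefore, FOLLOW(B) = {$, c}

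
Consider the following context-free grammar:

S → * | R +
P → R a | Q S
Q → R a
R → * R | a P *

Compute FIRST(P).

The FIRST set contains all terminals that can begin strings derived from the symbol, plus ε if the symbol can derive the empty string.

We compute FIRST(P) using the standard algorithm.
FIRST(P) = {*, a}
FIRST(Q) = {*, a}
FIRST(R) = {*, a}
FIRST(S) = {*, a}
Therefore, FIRST(P) = {*, a}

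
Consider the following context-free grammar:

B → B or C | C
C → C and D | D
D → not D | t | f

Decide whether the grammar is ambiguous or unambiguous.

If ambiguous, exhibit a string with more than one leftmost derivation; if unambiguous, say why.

Unambiguous - every string in the language has a unique leftmost derivation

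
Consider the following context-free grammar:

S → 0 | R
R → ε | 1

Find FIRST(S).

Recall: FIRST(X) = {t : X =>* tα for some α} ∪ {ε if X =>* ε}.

We compute FIRST(S) using the standard algorithm.
FIRST(R) = {1, ε}
FIRST(S) = {0, 1, ε}
Therefore, FIRST(S) = {0, 1, ε}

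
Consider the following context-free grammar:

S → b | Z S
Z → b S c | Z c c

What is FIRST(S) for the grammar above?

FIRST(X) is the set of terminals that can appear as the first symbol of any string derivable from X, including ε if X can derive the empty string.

We compute FIRST(S) using the standard algorithm.
FIRST(S) = {b}
FIRST(Z) = {b}
Therefore, FIRST(S) = {b}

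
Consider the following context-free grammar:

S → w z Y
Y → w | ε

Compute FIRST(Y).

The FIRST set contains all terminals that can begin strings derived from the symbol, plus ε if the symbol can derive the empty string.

We compute FIRST(Y) using the standard algorithm.
FIRST(S) = {w}
FIRST(Y) = {w, ε}
Therefore, FIRST(Y) = {w, ε}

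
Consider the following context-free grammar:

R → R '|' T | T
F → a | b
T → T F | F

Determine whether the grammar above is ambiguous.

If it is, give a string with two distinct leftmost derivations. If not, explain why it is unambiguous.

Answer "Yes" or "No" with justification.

No - the grammar is unambiguous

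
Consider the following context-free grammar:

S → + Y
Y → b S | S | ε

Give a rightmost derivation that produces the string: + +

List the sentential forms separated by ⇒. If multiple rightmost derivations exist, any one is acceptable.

S ⇒ + Y ⇒ + S ⇒ + + Y ⇒ + +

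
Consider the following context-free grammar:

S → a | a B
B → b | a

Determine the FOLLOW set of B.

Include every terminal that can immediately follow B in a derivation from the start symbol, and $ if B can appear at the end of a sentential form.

We compute FOLLOW(B) using the standard algorithm.
FOLLOW(S) starts with {$}.
FIRST(B) = {a, b}
FIRST(S) = {a}
FOLLOW(B) = {$}
FOLLOW(S) = {$}
Therefore, FOLLOW(B) = {$}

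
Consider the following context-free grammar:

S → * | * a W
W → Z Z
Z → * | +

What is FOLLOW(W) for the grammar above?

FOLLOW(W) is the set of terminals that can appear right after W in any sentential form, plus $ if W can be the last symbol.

We compute FOLLOW(W) using the standard algorithm.
FOLLOW(S) starts with {$}.
FIRST(S) = {*}
FIRST(W) = {*, +}
FIRST(Z) = {*, +}
FOLLOW(S) = {$}
FOLLOW(W) = {$}
FOLLOW(Z) = {$, *, +}
Therefore, FOLLOW(W) = {$}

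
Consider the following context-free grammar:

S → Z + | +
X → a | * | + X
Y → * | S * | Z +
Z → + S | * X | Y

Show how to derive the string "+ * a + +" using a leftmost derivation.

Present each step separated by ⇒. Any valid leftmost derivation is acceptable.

S ⇒ Z + ⇒ + S + ⇒ + Z + + ⇒ + * X + + ⇒ + * a + +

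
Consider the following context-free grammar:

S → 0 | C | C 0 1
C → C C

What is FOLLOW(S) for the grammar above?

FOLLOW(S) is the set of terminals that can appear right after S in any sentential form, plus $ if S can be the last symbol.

We compute FOLLOW(S) using the standard algorithm.
FOLLOW(S) starts with {$}.
FIRST(C) = {}
FIRST(S) = {0}
FOLLOW(C) = {$, 0}
FOLLOW(S) = {$}
Therefore, FOLLOW(S) = {$}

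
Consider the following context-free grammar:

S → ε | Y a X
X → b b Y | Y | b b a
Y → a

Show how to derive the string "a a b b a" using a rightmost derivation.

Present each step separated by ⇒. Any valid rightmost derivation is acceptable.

S ⇒ Y a X ⇒ Y a b b a ⇒ a a b b a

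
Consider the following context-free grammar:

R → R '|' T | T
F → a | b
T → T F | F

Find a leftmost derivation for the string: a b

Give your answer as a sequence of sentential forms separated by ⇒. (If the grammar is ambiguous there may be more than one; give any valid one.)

R ⇒ T ⇒ T F ⇒ F F ⇒ a F ⇒ a b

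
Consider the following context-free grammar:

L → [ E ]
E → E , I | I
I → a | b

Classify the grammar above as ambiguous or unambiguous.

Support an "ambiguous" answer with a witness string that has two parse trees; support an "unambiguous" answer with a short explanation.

Unambiguous - every string in the language has a unique parse tree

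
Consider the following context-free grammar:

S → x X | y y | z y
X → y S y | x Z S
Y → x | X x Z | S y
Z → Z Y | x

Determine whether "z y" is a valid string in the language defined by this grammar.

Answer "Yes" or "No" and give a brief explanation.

Yes - a valid derivation exists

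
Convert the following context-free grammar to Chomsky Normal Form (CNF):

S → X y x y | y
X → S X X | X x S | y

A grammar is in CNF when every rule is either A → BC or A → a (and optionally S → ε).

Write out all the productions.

TY → y; TX → x; S → y; X → y; S → X X0; X0 → TY X1; X1 → TX TY; X → S X2; X2 → X X; X → X X3; X3 → TX S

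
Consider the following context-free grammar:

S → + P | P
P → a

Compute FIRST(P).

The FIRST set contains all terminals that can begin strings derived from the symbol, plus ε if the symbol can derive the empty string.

We compute FIRST(P) using the standard algorithm.
FIRST(P) = {a}
FIRST(S) = {+, a}
Therefore, FIRST(P) = {a}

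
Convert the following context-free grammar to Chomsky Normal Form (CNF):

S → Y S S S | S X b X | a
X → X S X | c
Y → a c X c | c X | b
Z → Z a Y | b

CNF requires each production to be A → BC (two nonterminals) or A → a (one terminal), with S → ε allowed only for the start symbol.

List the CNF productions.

TB → b; S → a; X → c; TA → a; TC → c; Y → b; Z → b; S → Y X0; X0 → S X1; X1 → S S; S → S X2; X2 → X X3; X3 → TB X; X → X X4; X4 → S X; Y → TA X5; X5 → TC X6; X6 → X TC; Y → TC X; Z → Z X7; X7 → TA Y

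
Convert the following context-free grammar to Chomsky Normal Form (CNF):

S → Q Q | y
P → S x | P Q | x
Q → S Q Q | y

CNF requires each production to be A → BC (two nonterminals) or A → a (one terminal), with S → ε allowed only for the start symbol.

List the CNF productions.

S → y; TX → x; P → x; Q → y; S → Q Q; P → S TX; P → P Q; Q → S X0; X0 → Q Q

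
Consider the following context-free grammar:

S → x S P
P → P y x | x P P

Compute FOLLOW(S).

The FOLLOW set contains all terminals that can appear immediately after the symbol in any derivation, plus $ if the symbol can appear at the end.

We compute FOLLOW(S) using the standard algorithm.
FOLLOW(S) starts with {$}.
FIRST(P) = {x}
FIRST(S) = {x}
FOLLOW(P) = {$, x, y}
FOLLOW(S) = {$, x}
Therefore, FOLLOW(S) = {$, x}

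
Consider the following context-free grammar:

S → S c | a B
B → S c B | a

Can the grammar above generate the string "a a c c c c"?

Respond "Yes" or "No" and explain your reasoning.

Yes - a valid derivation exists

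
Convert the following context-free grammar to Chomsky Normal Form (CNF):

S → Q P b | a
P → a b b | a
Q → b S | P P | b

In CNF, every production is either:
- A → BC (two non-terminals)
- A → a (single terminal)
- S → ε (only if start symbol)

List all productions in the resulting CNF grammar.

TB → b; S → a; TA → a; P → a; Q → b; S → Q X0; X0 → P TB; P → TA X1; X1 → TB TB; Q → TB S; Q → P P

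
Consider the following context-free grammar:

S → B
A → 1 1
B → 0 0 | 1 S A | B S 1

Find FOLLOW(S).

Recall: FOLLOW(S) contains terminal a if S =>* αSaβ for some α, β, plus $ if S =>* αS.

We compute FOLLOW(S) using the standard algorithm.
FOLLOW(S) starts with {$}.
FIRST(A) = {1}
FIRST(B) = {0, 1}
FIRST(S) = {0, 1}
FOLLOW(A) = {$, 0, 1}
FOLLOW(B) = {$, 0, 1}
FOLLOW(S) = {$, 1}
Therefore, FOLLOW(S) = {$, 1}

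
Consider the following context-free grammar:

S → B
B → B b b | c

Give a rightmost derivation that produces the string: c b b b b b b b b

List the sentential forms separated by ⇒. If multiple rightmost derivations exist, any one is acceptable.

S ⇒ B ⇒ B b b ⇒ B b b b b ⇒ B b b b b b b ⇒ B b b b b b b b b ⇒ c b b b b b b b b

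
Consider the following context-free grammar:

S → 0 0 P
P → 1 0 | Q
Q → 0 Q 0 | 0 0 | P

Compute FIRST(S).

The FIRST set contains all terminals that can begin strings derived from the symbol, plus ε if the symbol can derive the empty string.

We compute FIRST(S) using the standard algorithm.
FIRST(P) = {0, 1}
FIRST(Q) = {0, 1}
FIRST(S) = {0}
Therefore, FIRST(S) = {0}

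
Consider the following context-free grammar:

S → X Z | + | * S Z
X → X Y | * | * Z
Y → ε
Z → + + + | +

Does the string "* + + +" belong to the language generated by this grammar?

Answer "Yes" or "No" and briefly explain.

Yes - a valid derivation exists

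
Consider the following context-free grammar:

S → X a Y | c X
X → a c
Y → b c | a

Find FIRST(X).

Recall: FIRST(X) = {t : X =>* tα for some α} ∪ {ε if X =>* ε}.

We compute FIRST(X) using the standard algorithm.
FIRST(S) = {a, c}
FIRST(X) = {a}
FIRST(Y) = {a, b}
Therefore, FIRST(X) = {a}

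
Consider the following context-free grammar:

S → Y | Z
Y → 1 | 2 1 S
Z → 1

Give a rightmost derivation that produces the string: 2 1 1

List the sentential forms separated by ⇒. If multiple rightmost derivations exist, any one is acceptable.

S ⇒ Y ⇒ 2 1 S ⇒ 2 1 Y ⇒ 2 1 1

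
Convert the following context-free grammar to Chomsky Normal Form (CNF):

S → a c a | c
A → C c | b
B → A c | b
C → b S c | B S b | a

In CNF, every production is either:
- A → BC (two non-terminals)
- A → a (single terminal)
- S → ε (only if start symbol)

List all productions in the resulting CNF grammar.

TA → a; TC → c; S → c; A → b; B → b; TB → b; C → a; S → TA X0; X0 → TC TA; A → C TC; B → A TC; C → TB X1; X1 → S TC; C → B X2; X2 → S TB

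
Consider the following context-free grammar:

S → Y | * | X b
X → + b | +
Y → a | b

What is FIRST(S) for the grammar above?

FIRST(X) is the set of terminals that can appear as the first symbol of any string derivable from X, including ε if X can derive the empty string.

We compute FIRST(S) using the standard algorithm.
FIRST(S) = {*, +, a, b}
FIRST(X) = {+}
FIRST(Y) = {a, b}
Therefore, FIRST(S) = {*, +, a, b}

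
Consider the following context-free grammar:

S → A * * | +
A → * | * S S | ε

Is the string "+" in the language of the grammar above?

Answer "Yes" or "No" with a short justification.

Yes - a valid derivation exists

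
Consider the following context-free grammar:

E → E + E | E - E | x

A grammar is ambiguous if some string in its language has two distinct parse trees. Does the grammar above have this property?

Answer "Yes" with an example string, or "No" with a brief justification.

Yes - the string 'x - x - x - x - x - x' has two distinct parse trees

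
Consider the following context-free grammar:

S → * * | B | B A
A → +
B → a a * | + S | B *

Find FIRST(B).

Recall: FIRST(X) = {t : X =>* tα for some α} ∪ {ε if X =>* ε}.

We compute FIRST(B) using the standard algorithm.
FIRST(A) = {+}
FIRST(B) = {+, a}
FIRST(S) = {*, +, a}
Therefore, FIRST(B) = {+, a}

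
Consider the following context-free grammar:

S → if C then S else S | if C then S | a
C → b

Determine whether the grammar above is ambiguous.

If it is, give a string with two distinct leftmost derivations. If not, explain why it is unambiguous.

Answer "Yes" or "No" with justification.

Yes - the string 'if b then a else if b then if b then a else a' has two distinct leftmost derivations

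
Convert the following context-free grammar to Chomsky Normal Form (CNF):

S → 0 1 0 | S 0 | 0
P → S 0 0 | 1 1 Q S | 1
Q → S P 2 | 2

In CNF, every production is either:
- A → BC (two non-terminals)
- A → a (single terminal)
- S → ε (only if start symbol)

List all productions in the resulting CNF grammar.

T0 → 0; T1 → 1; S → 0; P → 1; T2 → 2; Q → 2; S → T0 X0; X0 → T1 T0; S → S T0; P → S X1; X1 → T0 T0; P → T1 X2; X2 → T1 X3; X3 → Q S; Q → S X4; X4 → P T2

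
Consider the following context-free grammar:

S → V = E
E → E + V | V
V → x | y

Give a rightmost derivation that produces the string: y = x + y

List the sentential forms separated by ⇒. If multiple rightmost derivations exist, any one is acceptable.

S ⇒ V = E ⇒ V = E + V ⇒ V = E + y ⇒ V = V + y ⇒ V = x + y ⇒ y = x + y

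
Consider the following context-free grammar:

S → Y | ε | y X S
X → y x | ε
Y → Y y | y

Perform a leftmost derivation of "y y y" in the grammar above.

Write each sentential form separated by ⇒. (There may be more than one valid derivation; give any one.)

S ⇒ y X S ⇒ y S ⇒ y Y ⇒ y Y y ⇒ y y y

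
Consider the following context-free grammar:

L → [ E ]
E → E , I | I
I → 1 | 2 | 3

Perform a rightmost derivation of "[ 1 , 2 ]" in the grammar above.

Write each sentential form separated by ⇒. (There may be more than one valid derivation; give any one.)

L ⇒ [ E ] ⇒ [ E , I ] ⇒ [ E , 2 ] ⇒ [ I , 2 ] ⇒ [ 1 , 2 ]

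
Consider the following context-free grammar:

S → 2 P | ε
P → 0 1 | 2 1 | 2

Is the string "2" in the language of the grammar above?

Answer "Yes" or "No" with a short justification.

No - no valid derivation exists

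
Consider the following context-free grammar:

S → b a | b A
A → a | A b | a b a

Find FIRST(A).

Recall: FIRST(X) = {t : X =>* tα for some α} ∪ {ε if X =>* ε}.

We compute FIRST(A) using the standard algorithm.
FIRST(A) = {a}
FIRST(S) = {b}
Therefore, FIRST(A) = {a}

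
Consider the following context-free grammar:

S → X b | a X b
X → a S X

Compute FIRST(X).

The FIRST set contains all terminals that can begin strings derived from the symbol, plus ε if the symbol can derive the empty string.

We compute FIRST(X) using the standard algorithm.
FIRST(S) = {a}
FIRST(X) = {a}
Therefore, FIRST(X) = {a}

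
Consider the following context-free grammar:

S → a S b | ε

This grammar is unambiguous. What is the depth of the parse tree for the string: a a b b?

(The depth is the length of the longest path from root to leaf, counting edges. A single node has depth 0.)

3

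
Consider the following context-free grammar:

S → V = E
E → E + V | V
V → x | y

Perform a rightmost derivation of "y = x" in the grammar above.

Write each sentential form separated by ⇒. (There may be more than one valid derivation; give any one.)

S ⇒ V = E ⇒ V = V ⇒ V = x ⇒ y = x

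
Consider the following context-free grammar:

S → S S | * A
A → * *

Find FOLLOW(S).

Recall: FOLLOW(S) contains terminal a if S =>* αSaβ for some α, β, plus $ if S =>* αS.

We compute FOLLOW(S) using the standard algorithm.
FOLLOW(S) starts with {$}.
FIRST(A) = {*}
FIRST(S) = {*}
FOLLOW(A) = {$, *}
FOLLOW(S) = {$, *}
Therefore, FOLLOW(S) = {$, *}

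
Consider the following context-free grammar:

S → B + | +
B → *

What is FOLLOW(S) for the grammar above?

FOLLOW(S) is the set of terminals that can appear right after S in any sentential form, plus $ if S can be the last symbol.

We compute FOLLOW(S) using the standard algorithm.
FOLLOW(S) starts with {$}.
FIRST(B) = {*}
FIRST(S) = {*, +}
FOLLOW(B) = {+}
FOLLOW(S) = {$}
Therefore, FOLLOW(S) = {$}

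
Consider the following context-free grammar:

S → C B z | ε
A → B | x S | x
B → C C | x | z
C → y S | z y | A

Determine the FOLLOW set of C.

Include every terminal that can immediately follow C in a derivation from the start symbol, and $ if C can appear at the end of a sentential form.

We compute FOLLOW(C) using the standard algorithm.
FOLLOW(S) starts with {$}.
FIRST(A) = {x, y, z}
FIRST(B) = {x, y, z}
FIRST(C) = {x, y, z}
FIRST(S) = {x, y, z, ε}
FOLLOW(A) = {x, y, z}
FOLLOW(B) = {x, y, z}
FOLLOW(C) = {x, y, z}
FOLLOW(S) = {$, x, y, z}
Therefore, FOLLOW(C) = {x, y, z}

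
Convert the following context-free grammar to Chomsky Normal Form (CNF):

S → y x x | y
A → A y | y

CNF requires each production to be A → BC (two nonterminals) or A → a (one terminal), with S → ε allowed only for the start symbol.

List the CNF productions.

TY → y; TX → x; S → y; A → y; S → TY X0; X0 → TX TX; A → A TY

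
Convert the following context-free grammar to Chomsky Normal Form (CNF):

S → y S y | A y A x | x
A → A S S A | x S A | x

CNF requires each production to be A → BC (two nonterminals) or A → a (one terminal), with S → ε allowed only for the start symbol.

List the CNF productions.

TY → y; TX → x; S → x; A → x; S → TY X0; X0 → S TY; S → A X1; X1 → TY X2; X2 → A TX; A → A X3; X3 → S X4; X4 → S A; A → TX X5; X5 → S A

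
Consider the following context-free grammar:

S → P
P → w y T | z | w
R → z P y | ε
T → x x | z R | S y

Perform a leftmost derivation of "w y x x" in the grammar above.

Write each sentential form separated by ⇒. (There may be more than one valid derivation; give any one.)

S ⇒ P ⇒ w y T ⇒ w y x x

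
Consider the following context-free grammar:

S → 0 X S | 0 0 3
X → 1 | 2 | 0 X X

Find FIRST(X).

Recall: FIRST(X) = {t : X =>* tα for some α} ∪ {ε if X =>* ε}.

We compute FIRST(X) using the standard algorithm.
FIRST(S) = {0}
FIRST(X) = {0, 1, 2}
Therefore, FIRST(X) = {0, 1, 2}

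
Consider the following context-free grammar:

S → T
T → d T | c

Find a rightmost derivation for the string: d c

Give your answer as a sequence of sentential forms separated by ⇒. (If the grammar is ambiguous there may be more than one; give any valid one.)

S ⇒ T ⇒ d T ⇒ d c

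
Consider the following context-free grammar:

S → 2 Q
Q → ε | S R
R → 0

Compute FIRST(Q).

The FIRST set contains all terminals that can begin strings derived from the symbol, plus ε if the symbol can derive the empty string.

We compute FIRST(Q) using the standard algorithm.
FIRST(Q) = {2, ε}
FIRST(R) = {0}
FIRST(S) = {2}
Therefore, FIRST(Q) = {2, ε}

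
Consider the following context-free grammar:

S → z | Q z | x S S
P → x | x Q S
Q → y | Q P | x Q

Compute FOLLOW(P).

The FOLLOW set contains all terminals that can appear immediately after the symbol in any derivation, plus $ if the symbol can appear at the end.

We compute FOLLOW(P) using the standard algorithm.
FOLLOW(S) starts with {$}.
FIRST(P) = {x}
FIRST(Q) = {x, y}
FIRST(S) = {x, y, z}
FOLLOW(P) = {x, y, z}
FOLLOW(Q) = {x, y, z}
FOLLOW(S) = {$, x, y, z}
Therefore, FOLLOW(P) = {x, y, z}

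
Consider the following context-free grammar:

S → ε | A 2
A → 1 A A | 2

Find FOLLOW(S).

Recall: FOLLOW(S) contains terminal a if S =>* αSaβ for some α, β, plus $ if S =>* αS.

We compute FOLLOW(S) using the standard algorithm.
FOLLOW(S) starts with {$}.
FIRST(A) = {1, 2}
FIRST(S) = {1, 2, ε}
FOLLOW(A) = {1, 2}
FOLLOW(S) = {$}
Therefore, FOLLOW(S) = {$}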